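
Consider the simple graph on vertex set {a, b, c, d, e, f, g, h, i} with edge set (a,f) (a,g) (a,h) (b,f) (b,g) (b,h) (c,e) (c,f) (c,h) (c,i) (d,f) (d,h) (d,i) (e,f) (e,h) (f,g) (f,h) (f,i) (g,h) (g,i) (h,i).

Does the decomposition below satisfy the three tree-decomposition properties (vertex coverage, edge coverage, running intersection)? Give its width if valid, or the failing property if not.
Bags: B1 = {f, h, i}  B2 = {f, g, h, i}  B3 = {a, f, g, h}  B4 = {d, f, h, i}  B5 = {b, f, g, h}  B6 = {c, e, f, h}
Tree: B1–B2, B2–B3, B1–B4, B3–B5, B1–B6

A tree decomposition must satisfy three properties: every vertex lies in some bag; for every edge, both endpoints lie together in some bag; and for every vertex, the bags containing it form a connected subtree. Here edge (c,i) lies in no bag, so the decomposition is invalid.

No — edge (c,i) lies in no bag.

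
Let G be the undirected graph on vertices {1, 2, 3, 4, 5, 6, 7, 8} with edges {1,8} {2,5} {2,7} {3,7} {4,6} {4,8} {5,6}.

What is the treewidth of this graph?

A width-1 tree decomposition is:
Bags: B1 = {1, 8}  B2 = {4, 8}  B3 = {4, 6}  B4 = {5, 6}  B5 = {2, 5}  B6 = {2, 7}  B7 = {3, 7}
Tree: B1–B2, B2–B3, B3–B4, B4–B5, B5–B6, B6–B7
Each bag holds 2 vertices, so the decomposition has width 1, which upper-bounds the treewidth. Since G has at least one edge (e.g. 1–8), it is not an edgeless graph, so tw(G) ≥ 1. Combining the bounds, tw(G) = 1.

1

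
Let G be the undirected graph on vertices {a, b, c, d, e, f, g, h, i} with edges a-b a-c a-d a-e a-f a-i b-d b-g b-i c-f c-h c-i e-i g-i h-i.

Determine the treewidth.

A width-2 tree decomposition is:
Bags: B1 = {a, c, i}  B2 = {a, b, i}  B3 = {b, g, i}  B4 = {a, e, i}  B5 = {a, b, d}  B6 = {c, h, i}  B7 = {a, c, f}
Tree: B1–B2, B2–B3, B2–B4, B2–B5, B1–B6, B1–B7
Each bag holds 3 vertices, so the decomposition has width 2, which upper-bounds the treewidth. For the lower bound, the 3 vertices {a, b, d} are pairwise adjacent, and any tree decomposition puts a clique entirely inside one bag — forcing width ≥ 2. The upper and lower bounds meet at 2, so that is the treewidth.

2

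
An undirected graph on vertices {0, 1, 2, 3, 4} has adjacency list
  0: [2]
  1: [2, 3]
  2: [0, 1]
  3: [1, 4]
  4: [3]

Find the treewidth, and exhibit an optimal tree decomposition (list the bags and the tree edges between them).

Each bag holds 2 vertices, so the decomposition has width 1, which upper-bounds the treewidth. Any graph with an edge has treewidth ≥ 1, and G has the edge 0–2. The upper and lower bounds meet at 1, so that is the treewidth.

Treewidth 1.
Bags: B1 = {0, 2}  B2 = {1, 2}  B3 = {1, 3}  B4 = {3, 4}
Tree: B1–B2, B2–B3, B3–B4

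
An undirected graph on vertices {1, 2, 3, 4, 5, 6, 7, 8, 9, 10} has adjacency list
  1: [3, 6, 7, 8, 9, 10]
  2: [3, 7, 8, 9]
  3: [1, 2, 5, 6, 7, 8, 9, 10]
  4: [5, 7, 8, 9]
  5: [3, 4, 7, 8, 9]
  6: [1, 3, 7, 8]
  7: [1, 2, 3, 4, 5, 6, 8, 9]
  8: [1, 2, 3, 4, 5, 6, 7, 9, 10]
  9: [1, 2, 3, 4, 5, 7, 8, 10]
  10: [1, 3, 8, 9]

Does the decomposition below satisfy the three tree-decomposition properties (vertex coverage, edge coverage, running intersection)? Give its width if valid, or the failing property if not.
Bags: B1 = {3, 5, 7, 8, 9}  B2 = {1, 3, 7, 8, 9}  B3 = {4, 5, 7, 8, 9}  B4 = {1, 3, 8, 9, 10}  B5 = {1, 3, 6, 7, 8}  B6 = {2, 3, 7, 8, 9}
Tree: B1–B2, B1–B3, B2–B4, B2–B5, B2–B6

Yes; width 4.

Vertex coverage: the bags together contain {1, 2, 3, 4, 5, 6, 7, 8, 9, 10}, the full vertex set. Edge coverage: each edge of G has both endpoints in at least one bag. Running intersection: for every vertex, the bags containing it form a connected subtree. All three properties hold, so this is a valid tree decomposition of width max|bag| − 1 = 4, and hence tw(G) ≤ 4.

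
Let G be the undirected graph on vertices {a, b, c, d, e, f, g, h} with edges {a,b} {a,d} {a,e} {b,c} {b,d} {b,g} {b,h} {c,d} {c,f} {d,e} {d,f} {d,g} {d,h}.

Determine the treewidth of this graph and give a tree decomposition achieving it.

Each bag holds 3 vertices, so the decomposition has width 2, which upper-bounds the treewidth. For the lower bound, the 3 vertices {a, d, e} are pairwise adjacent, and any tree decomposition puts a clique entirely inside one bag — forcing width ≥ 2. Therefore the treewidth is 2.

Treewidth 2.
One optimal decomposition is:
Bags: B1 = {b, c, d}  B2 = {a, b, d}  B3 = {a, d, e}  B4 = {c, d, f}  B5 = {b, d, h}  B6 = {b, d, g}
Tree: B1–B2, B2–B3, B1–B4, B2–B5, B1–B6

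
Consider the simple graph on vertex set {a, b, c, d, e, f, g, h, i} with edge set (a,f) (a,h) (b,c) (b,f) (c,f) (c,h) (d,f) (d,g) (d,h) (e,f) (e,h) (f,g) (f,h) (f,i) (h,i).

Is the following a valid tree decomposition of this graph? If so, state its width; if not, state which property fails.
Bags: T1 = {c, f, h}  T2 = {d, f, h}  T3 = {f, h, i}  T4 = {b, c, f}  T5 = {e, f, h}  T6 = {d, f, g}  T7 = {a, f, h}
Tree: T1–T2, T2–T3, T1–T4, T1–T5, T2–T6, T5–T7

Yes; width 2.

Checking the three conditions: (i) the bags cover all of {a, b, c, d, e, f, g, h, i}; (ii) for each edge, some bag contains both endpoints; (iii) the bags containing any fixed vertex form a subtree. All hold, so the decomposition is valid with width 3 − 1 = 2.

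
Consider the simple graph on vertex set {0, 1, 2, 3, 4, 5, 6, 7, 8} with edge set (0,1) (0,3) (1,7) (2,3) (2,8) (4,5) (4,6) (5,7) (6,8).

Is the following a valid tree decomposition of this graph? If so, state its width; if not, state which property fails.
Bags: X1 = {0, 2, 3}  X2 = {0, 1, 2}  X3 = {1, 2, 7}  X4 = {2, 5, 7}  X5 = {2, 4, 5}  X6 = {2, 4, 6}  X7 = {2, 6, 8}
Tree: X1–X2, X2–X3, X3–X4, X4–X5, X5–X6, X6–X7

Checking the three conditions: (i) the bags cover all of {0, 1, 2, 3, 4, 5, 6, 7, 8}; (ii) for each edge, some bag contains both endpoints; (iii) the bags containing any fixed vertex form a subtree. All hold, so the decomposition is valid with width 3 − 1 = 2.

Yes; width 2.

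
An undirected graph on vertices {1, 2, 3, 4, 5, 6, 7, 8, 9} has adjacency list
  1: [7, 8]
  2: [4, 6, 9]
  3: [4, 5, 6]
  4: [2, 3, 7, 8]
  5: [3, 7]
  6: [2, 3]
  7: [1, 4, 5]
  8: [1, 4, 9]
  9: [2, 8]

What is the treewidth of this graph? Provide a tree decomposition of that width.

Treewidth 3.
Bags: B1 = {3, 5, 6, 7}  B2 = {3, 4, 6, 7}  B3 = {2, 4, 6, 7}  B4 = {1, 2, 4, 7}  B5 = {1, 2, 4, 8}  B6 = {1, 2, 8, 9}
Tree: B1–B2, B2–B3, B3–B4, B4–B5, B5–B6

Every bag has size at most 4, so the width is 4 − 1 = 3 and tw(G) ≤ 3. For the lower bound: the 4 vertex sets {3,5,6}, {7}, {4}, {1,2,8,9} are disjoint, each induces a connected subgraph, and every pair is joined by at least one edge of G. Contracting each set to a single vertex therefore yields K_{4} as a minor, and since treewidth is minor-monotone, tw(G) ≥ tw(K_{4}) = 3. Combining the bounds, tw(G) = 3.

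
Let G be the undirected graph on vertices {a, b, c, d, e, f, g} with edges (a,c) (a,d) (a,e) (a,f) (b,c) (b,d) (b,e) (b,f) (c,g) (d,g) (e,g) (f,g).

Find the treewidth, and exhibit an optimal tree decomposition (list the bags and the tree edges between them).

Every bag has size at most 4, so the width is 4 − 1 = 3 and tw(G) ≤ 3. For the lower bound: the 4 vertex sets {f,g}, {a,e}, {b}, {d} are disjoint, each induces a connected subgraph, and every pair is joined by at least one edge of G. Contracting each set to a single vertex therefore yields K_{4} as a minor, and since treewidth is minor-monotone, tw(G) ≥ tw(K_{4}) = 3. The upper and lower bounds meet at 3, so that is the treewidth.

Treewidth 3.
Bags: B1 = {a, b, f, g}  B2 = {a, b, e, g}  B3 = {a, b, d, g}  B4 = {a, b, c, g}
Tree: B1–B2, B2–B3, B3–B4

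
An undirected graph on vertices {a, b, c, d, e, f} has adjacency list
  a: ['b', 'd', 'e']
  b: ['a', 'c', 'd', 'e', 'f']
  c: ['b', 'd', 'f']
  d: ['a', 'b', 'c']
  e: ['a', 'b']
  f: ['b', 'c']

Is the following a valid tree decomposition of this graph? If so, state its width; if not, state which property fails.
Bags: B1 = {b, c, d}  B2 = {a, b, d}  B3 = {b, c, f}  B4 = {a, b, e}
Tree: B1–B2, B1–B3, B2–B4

Yes; width 2.

Checking the three conditions: (i) the bags cover all of {a, b, c, d, e, f}; (ii) for each edge, some bag contains both endpoints; (iii) the bags containing any fixed vertex form a subtree. All hold, so the decomposition is valid with width 3 − 1 = 2.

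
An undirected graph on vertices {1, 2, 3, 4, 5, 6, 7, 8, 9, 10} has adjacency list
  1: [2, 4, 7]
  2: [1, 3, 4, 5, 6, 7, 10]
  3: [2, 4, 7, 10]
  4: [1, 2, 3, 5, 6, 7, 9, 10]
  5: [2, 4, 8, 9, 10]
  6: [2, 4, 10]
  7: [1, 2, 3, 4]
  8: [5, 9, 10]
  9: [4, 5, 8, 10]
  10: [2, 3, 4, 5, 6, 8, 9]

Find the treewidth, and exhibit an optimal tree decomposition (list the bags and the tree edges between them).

Treewidth 3.
Bags: B1 = {2, 4, 5, 10}  B2 = {4, 5, 9, 10}  B3 = {5, 8, 9, 10}  B4 = {2, 3, 4, 10}  B5 = {2, 3, 4, 7}  B6 = {2, 4, 6, 10}  B7 = {1, 2, 4, 7}
Tree: B1–B2, B2–B3, B1–B4, B4–B5, B4–B6, B5–B7

Each bag holds 4 vertices, so the decomposition has width 3, which upper-bounds the treewidth. Conversely, {5, 8, 9, 10} is a clique of size 4, and the vertices of any clique must share a bag in every tree decomposition; so some bag has ≥ 4 vertices and tw(G) ≥ 3. Therefore the treewidth is 3.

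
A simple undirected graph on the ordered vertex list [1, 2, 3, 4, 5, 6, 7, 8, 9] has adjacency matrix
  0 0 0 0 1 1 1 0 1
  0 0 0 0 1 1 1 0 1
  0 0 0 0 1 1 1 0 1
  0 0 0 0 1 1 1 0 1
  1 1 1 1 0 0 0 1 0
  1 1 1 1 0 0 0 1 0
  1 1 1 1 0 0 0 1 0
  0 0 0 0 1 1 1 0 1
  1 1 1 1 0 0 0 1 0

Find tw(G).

A width-4 tree decomposition is:
Bags: B1 = {1, 5, 6, 7, 9}  B2 = {3, 5, 6, 7, 9}  B3 = {2, 5, 6, 7, 9}  B4 = {5, 6, 7, 8, 9}  B5 = {4, 5, 6, 7, 9}
Tree: B1–B2, B2–B3, B3–B4, B4–B5
The largest bag has 5 vertices, giving width 4; this decomposition certifies tw(G) ≤ 4. For the lower bound: the 5 vertex sets {1,7}, {3,6}, {2,9}, {5}, {8} are disjoint, each induces a connected subgraph, and every pair is joined by at least one edge of G. Contracting each set to a single vertex therefore yields K_{5} as a minor, and since treewidth is minor-monotone, tw(G) ≥ tw(K_{5}) = 4. Combining the bounds, tw(G) = 4.

4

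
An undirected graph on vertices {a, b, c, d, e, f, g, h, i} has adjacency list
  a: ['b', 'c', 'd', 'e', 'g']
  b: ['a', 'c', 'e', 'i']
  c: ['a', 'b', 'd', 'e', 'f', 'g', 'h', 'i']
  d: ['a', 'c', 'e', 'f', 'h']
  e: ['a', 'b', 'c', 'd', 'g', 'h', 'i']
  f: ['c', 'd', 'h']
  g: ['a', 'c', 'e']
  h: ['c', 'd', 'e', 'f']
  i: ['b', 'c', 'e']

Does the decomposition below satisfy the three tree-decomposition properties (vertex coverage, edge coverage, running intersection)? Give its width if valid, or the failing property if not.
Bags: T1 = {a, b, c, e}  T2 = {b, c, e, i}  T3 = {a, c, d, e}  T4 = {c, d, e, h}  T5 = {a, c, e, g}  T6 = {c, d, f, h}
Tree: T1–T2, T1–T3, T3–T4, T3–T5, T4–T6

Every vertex of G appears in some bag (union = {a, b, c, d, e, f, g, h, i}); every edge is covered by a bag; and for each vertex v the set of bags containing v is connected in the bag tree. The decomposition is therefore valid. The largest bag has 4 vertices, so the width is 3.

Yes; width 3.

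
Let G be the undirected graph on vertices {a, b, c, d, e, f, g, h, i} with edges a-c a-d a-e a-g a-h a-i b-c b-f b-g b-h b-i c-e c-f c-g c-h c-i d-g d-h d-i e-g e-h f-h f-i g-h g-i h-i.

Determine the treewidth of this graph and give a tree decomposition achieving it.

Treewidth 4.
Bags: B1 = {a, c, g, h, i}  B2 = {a, d, g, h, i}  B3 = {b, c, g, h, i}  B4 = {b, c, f, h, i}  B5 = {a, c, e, g, h}
Tree: B1–B2, B1–B3, B3–B4, B1–B5

Each bag holds 5 vertices, so the decomposition has width 4, which upper-bounds the treewidth. For the lower bound, the 5 vertices {a, c, e, g, h} are pairwise adjacent, and any tree decomposition puts a clique entirely inside one bag — forcing width ≥ 4. Combining the bounds, tw(G) = 4.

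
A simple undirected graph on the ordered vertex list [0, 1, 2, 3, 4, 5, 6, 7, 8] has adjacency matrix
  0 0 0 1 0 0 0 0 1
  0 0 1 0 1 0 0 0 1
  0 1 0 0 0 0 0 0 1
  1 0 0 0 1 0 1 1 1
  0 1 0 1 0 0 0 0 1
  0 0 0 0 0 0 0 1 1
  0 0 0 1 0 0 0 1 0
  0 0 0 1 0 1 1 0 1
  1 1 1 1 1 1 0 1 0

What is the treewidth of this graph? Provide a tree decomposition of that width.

The largest bag has 3 vertices, giving width 2; this decomposition certifies tw(G) ≤ 2. Conversely, {1, 2, 8} is a clique of size 3, and the vertices of any clique must share a bag in every tree decomposition; so some bag has ≥ 3 vertices and tw(G) ≥ 2. Hence tw(G) = 2 exactly.

Treewidth 2.
One optimal decomposition is:
Bags: B1 = {3, 4, 8}  B2 = {3, 7, 8}  B3 = {5, 7, 8}  B4 = {1, 4, 8}  B5 = {0, 3, 8}  B6 = {3, 6, 7}  B7 = {1, 2, 8}
Tree: B1–B2, B2–B3, B1–B4, B1–B5, B2–B6, B4–B7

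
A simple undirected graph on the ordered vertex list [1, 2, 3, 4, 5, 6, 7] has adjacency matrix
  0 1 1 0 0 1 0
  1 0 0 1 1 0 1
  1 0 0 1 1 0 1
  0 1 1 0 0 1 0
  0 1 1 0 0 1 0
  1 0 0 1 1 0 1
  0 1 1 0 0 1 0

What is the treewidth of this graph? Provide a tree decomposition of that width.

Treewidth 3.
Bags: B1 = {2, 3, 5, 6}  B2 = {1, 2, 3, 6}  B3 = {2, 3, 6, 7}  B4 = {2, 3, 4, 6}
Tree: B1–B2, B2–B3, B3–B4

Each bag holds 4 vertices, so the decomposition has width 3, which upper-bounds the treewidth. For the lower bound: the 4 vertex sets {5,6}, {1,2}, {3}, {7} are disjoint, each induces a connected subgraph, and every pair is joined by at least one edge of G. Contracting each set to a single vertex therefore yields K_{4} as a minor, and since treewidth is minor-monotone, tw(G) ≥ tw(K_{4}) = 3. Therefore the treewidth is 3.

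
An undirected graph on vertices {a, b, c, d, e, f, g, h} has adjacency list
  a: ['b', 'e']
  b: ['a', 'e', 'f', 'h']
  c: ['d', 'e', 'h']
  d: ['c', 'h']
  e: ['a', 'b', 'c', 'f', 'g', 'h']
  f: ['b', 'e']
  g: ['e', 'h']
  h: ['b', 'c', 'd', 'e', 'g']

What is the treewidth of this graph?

A width-2 tree decomposition is:
Bags: B1 = {a, b, e}  B2 = {b, e, h}  B3 = {c, e, h}  B4 = {c, d, h}  B5 = {e, g, h}  B6 = {b, e, f}
Tree: B1–B2, B2–B3, B3–B4, B3–B5, B2–B6
The largest bag has 3 vertices, giving width 2; this decomposition certifies tw(G) ≤ 2. On the other hand G contains the 3-clique {c, d, h}. A clique must lie in a single bag of any decomposition, so no decomposition can have width below 2. Combining the bounds, tw(G) = 2.

2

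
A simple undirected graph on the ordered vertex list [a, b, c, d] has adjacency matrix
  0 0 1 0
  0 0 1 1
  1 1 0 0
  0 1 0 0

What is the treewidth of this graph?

A width-1 tree decomposition is:
Bags: B1 = {a, c}  B2 = {b, c}  B3 = {b, d}
Tree: B1–B2, B2–B3
Each bag holds 2 vertices, so the decomposition has width 1, which upper-bounds the treewidth. G has an edge, so its treewidth is at least 1. The upper and lower bounds meet at 1, so that is the treewidth.

1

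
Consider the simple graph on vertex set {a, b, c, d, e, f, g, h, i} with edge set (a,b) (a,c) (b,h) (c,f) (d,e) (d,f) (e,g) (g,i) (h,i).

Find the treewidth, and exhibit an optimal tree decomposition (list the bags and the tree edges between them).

Treewidth 2.
Bags: B1 = {b, h, i}  B2 = {a, b, i}  B3 = {a, c, i}  B4 = {c, f, i}  B5 = {d, f, i}  B6 = {d, e, i}  B7 = {e, g, i}
Tree: B1–B2, B2–B3, B3–B4, B4–B5, B5–B6, B6–B7

Every bag has size at most 3, so the width is 3 − 1 = 2 and tw(G) ≤ 2. Since i–h–b–a–c–f–d–e–g–i is a cycle in G, G is not acyclic. Forests are exactly the graphs of treewidth ≤ 1, so tw(G) ≥ 2. Therefore the treewidth is 2.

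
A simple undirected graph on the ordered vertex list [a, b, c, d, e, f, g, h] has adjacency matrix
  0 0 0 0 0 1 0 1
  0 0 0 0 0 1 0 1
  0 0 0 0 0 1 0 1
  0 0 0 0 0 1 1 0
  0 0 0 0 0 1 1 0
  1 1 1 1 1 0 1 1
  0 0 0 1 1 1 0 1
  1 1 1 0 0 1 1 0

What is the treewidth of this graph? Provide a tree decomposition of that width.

Treewidth 2.
One such decomposition:
Bags: B1 = {a, f, h}  B2 = {b, f, h}  B3 = {f, g, h}  B4 = {d, f, g}  B5 = {e, f, g}  B6 = {c, f, h}
Tree: B1–B2, B2–B3, B3–B4, B4–B5, B2–B6

The largest bag has 3 vertices, giving width 2; this decomposition certifies tw(G) ≤ 2. On the other hand G contains the 3-clique {d, f, g}. A clique must lie in a single bag of any decomposition, so no decomposition can have width below 2. Therefore the treewidth is 2.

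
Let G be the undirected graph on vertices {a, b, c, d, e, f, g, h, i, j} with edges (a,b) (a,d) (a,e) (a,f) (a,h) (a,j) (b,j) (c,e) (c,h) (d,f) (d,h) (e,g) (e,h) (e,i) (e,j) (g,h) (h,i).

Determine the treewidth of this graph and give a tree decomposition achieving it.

The largest bag has 3 vertices, giving width 2; this decomposition certifies tw(G) ≤ 2. On the other hand G contains the 3-clique {a, e, j}. A clique must lie in a single bag of any decomposition, so no decomposition can have width below 2. Hence tw(G) = 2 exactly.

Treewidth 2.
One such decomposition:
Bags: B1 = {a, e, h}  B2 = {a, d, h}  B3 = {a, e, j}  B4 = {e, h, i}  B5 = {a, b, j}  B6 = {e, g, h}  B7 = {a, d, f}  B8 = {c, e, h}
Tree: B1–B2, B1–B3, B1–B4, B3–B5, B4–B6, B2–B7, B4–B8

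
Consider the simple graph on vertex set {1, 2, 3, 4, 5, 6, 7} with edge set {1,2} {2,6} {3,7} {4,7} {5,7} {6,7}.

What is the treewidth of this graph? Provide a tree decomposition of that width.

The largest bag has 2 vertices, giving width 1; this decomposition certifies tw(G) ≤ 1. Since G has at least one edge (e.g. 6–7), it is not an edgeless graph, so tw(G) ≥ 1. Therefore the treewidth is 1.

Treewidth 1.
One such decomposition:
Bags: B1 = {6, 7}  B2 = {2, 6}  B3 = {1, 2}  B4 = {3, 7}  B5 = {4, 7}  B6 = {5, 7}
Tree: B1–B2, B2–B3, B1–B4, B4–B5, B4–B6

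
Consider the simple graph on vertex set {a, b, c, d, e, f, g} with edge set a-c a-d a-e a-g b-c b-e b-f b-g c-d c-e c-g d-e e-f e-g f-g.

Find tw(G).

3

A width-3 tree decomposition is:
Bags: B1 = {a, c, e, g}  B2 = {b, c, e, g}  B3 = {a, c, d, e}  B4 = {b, e, f, g}
Tree: B1–B2, B1–B3, B2–B4
The largest bag has 4 vertices, giving width 3; this decomposition certifies tw(G) ≤ 3. For the lower bound, the 4 vertices {a, c, d, e} are pairwise adjacent, and any tree decomposition puts a clique entirely inside one bag — forcing width ≥ 3. The upper and lower bounds meet at 3, so that is the treewidth.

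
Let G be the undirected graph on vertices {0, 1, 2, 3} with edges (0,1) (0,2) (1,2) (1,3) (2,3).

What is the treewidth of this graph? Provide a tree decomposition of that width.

Treewidth 2.
One optimal decomposition is:
Bags: B1 = {0, 1, 2}  B2 = {1, 2, 3}
Tree: B1–B2

Each bag holds 3 vertices, so the decomposition has width 2, which upper-bounds the treewidth. Conversely, {0, 1, 2} is a clique of size 3, and the vertices of any clique must share a bag in every tree decomposition; so some bag has ≥ 3 vertices and tw(G) ≥ 2. Hence tw(G) = 2 exactly.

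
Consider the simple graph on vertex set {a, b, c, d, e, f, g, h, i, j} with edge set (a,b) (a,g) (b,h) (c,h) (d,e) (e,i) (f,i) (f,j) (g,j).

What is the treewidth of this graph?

1

A width-1 tree decomposition is:
Bags: B1 = {c, h}  B2 = {b, h}  B3 = {a, b}  B4 = {a, g}  B5 = {g, j}  B6 = {f, j}  B7 = {f, i}  B8 = {e, i}  B9 = {d, e}
Tree: B1–B2, B2–B3, B3–B4, B4–B5, B5–B6, B6–B7, B7–B8, B8–B9
Every bag has size at most 2, so the width is 2 − 1 = 1 and tw(G) ≤ 1. Since G has at least one edge (e.g. c–h), it is not an edgeless graph, so tw(G) ≥ 1. Hence tw(G) = 1 exactly.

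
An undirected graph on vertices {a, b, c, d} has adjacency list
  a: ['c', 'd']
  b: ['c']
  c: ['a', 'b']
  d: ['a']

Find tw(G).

A width-1 tree decomposition is:
Bags: B1 = {a, c}  B2 = {b, c}  B3 = {a, d}
Tree: B1–B2, B1–B3
The largest bag has 2 vertices, giving width 1; this decomposition certifies tw(G) ≤ 1. G has an edge, so its treewidth is at least 1. Combining the bounds, tw(G) = 1.

1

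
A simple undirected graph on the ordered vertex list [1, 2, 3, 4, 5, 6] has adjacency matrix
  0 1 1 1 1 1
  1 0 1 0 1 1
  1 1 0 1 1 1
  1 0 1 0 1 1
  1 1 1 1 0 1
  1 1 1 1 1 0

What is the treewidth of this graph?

A width-4 tree decomposition is:
Bags: B1 = {1, 2, 3, 5, 6}  B2 = {1, 3, 4, 5, 6}
Tree: B1–B2
Every bag has size at most 5, so the width is 5 − 1 = 4 and tw(G) ≤ 4. On the other hand G contains the 5-clique {1, 2, 3, 5, 6}. A clique must lie in a single bag of any decomposition, so no decomposition can have width below 4. Hence tw(G) = 4 exactly.

4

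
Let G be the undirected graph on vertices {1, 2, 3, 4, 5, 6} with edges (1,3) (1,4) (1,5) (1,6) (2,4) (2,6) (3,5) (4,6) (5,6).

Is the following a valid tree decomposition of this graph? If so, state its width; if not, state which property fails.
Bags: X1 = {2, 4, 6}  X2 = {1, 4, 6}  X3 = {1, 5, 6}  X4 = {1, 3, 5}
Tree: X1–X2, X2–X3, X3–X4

Vertex coverage: the bags together contain {1, 2, 3, 4, 5, 6}, the full vertex set. Edge coverage: each edge of G has both endpoints in at least one bag. Running intersection: for every vertex, the bags containing it form a connected subtree. All three properties hold, so this is a valid tree decomposition of width max|bag| − 1 = 2, and hence tw(G) ≤ 2.

Yes; width 2.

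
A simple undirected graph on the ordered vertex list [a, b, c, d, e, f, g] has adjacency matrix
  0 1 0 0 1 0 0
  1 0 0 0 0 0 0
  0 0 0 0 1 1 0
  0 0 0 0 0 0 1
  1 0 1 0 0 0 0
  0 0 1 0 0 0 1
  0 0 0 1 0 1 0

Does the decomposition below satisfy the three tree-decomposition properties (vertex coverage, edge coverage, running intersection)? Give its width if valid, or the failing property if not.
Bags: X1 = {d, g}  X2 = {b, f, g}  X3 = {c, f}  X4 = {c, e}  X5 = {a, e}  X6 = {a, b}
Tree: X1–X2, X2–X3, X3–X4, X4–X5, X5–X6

No — bags containing vertex b are not connected in the tree.

A tree decomposition must satisfy three properties: every vertex lies in some bag; for every edge, both endpoints lie together in some bag; and for every vertex, the bags containing it form a connected subtree. Here bags containing vertex b are not connected in the tree, so the decomposition is invalid.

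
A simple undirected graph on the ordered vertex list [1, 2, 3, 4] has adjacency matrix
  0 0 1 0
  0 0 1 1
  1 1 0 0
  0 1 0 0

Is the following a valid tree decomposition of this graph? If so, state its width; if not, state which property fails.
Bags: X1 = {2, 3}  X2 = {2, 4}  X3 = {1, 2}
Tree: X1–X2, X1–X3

No — edge (3,1) lies in no bag.

A tree decomposition must satisfy three properties: every vertex lies in some bag; for every edge, both endpoints lie together in some bag; and for every vertex, the bags containing it form a connected subtree. Here edge (3,1) lies in no bag, so the decomposition is invalid.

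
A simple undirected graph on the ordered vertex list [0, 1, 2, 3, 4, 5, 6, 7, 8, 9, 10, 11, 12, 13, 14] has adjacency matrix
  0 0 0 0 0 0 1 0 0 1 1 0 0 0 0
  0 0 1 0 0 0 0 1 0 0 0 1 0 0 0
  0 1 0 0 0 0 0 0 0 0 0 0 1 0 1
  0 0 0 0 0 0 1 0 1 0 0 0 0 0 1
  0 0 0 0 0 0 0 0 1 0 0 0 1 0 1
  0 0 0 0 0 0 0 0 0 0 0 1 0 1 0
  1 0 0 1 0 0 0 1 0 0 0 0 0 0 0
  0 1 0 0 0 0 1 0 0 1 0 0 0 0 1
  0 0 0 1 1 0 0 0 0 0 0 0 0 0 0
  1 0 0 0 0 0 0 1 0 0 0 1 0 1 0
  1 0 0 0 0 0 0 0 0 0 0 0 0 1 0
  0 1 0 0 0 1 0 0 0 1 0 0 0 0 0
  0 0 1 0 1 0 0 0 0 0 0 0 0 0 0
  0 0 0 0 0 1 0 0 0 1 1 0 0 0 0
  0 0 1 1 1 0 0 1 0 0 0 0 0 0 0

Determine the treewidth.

A width-3 tree decomposition is:
Bags: B1 = {5, 10, 11, 13}  B2 = {9, 10, 11, 13}  B3 = {0, 9, 10, 11}  B4 = {0, 1, 9, 11}  B5 = {0, 1, 7, 9}  B6 = {0, 1, 6, 7}  B7 = {1, 2, 6, 7}  B8 = {2, 6, 7, 14}  B9 = {2, 3, 6, 14}  B10 = {2, 3, 12, 14}  B11 = {3, 4, 12, 14}  B12 = {3, 4, 8, 12}
Tree: B1–B2, B2–B3, B3–B4, B4–B5, B5–B6, B6–B7, B7–B8, B8–B9, B9–B10, B10–B11, B11–B12
Every bag has size at most 4, so the width is 4 − 1 = 3 and tw(G) ≤ 3. For the lower bound: the 4 vertex sets {5,10,13}, {11}, {9}, {0,1,6,7} are disjoint, each induces a connected subgraph, and every pair is joined by at least one edge of G. Contracting each set to a single vertex therefore yields K_{4} as a minor, and since treewidth is minor-monotone, tw(G) ≥ tw(K_{4}) = 3. The upper and lower bounds meet at 3, so that is the treewidth.

3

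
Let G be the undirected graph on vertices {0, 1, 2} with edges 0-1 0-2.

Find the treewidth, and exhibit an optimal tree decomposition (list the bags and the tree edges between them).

The largest bag has 2 vertices, giving width 1; this decomposition certifies tw(G) ≤ 1. Since G has at least one edge (e.g. 2–0), it is not an edgeless graph, so tw(G) ≥ 1. The upper and lower bounds meet at 1, so that is the treewidth.

Treewidth 1.
One such decomposition:
Bags: B1 = {0, 2}  B2 = {0, 1}
Tree: B1–B2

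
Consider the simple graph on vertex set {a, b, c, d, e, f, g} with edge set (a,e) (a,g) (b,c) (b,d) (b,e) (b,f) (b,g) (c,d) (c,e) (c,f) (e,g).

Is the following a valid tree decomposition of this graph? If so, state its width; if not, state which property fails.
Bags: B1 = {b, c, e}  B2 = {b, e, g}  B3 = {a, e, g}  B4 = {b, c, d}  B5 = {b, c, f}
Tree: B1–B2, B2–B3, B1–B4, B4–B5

Every vertex of G appears in some bag (union = {a, b, c, d, e, f, g}); every edge is covered by a bag; and for each vertex v the set of bags containing v is connected in the bag tree. The decomposition is therefore valid. The largest bag has 3 vertices, so the width is 2.

Yes; width 2.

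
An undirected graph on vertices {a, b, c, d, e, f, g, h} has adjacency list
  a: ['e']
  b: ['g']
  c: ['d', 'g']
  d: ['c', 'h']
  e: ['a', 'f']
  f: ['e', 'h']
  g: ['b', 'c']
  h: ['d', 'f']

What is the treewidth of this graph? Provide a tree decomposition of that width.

The largest bag has 2 vertices, giving width 1; this decomposition certifies tw(G) ≤ 1. G has an edge, so its treewidth is at least 1. Therefore the treewidth is 1.

Treewidth 1.
One such decomposition:
Bags: B1 = {b, g}  B2 = {c, g}  B3 = {c, d}  B4 = {d, h}  B5 = {f, h}  B6 = {e, f}  B7 = {a, e}
Tree: B1–B2, B2–B3, B3–B4, B4–B5, B5–B6, B6–B7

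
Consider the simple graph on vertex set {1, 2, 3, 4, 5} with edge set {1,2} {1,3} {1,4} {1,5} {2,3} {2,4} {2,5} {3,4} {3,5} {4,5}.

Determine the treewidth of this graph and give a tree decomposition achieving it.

With just one bag of size 5, the width is 5 − 1 = 4, so tw(G) ≤ 4. On the other hand G contains the 5-clique {1, 2, 3, 4, 5}. A clique must lie in a single bag of any decomposition, so no decomposition can have width below 4. The upper and lower bounds meet at 4, so that is the treewidth.

Treewidth 4.
One optimal decomposition is:
Bags: B1 = {1, 2, 3, 4, 5}
Tree: (single bag)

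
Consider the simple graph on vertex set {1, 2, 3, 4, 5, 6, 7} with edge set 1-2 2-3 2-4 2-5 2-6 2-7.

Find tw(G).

A width-1 tree decomposition is:
Bags: B1 = {2, 5}  B2 = {1, 2}  B3 = {2, 6}  B4 = {2, 3}  B5 = {2, 7}  B6 = {2, 4}
Tree: B1–B2, B1–B3, B1–B4, B4–B5, B3–B6
Each bag holds 2 vertices, so the decomposition has width 1, which upper-bounds the treewidth. G has an edge, so its treewidth is at least 1. Hence tw(G) = 1 exactly.

1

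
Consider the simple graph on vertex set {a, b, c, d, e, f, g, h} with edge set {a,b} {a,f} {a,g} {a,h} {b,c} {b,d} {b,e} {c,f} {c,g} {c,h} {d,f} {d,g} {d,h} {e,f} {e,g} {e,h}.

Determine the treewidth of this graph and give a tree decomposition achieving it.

Treewidth 4.
One optimal decomposition is:
Bags: B1 = {a, c, d, e, g}  B2 = {a, c, d, e, f}  B3 = {a, c, d, e, h}  B4 = {a, b, c, d, e}
Tree: B1–B2, B2–B3, B3–B4

Every bag has size at most 5, so the width is 5 − 1 = 4 and tw(G) ≤ 4. For the lower bound: the 5 vertex sets {a,g}, {c,f}, {d,h}, {e}, {b} are disjoint, each induces a connected subgraph, and every pair is joined by at least one edge of G. Contracting each set to a single vertex therefore yields K_{5} as a minor, and since treewidth is minor-monotone, tw(G) ≥ tw(K_{5}) = 4. The upper and lower bounds meet at 4, so that is the treewidth.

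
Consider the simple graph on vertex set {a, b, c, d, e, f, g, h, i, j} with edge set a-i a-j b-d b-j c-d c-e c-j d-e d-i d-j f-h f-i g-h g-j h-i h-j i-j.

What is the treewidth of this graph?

2

A width-2 tree decomposition is:
Bags: B1 = {d, i, j}  B2 = {h, i, j}  B3 = {f, h, i}  B4 = {c, d, j}  B5 = {g, h, j}  B6 = {b, d, j}  B7 = {a, i, j}  B8 = {c, d, e}
Tree: B1–B2, B2–B3, B1–B4, B2–B5, B1–B6, B1–B7, B4–B8
Each bag holds 3 vertices, so the decomposition has width 2, which upper-bounds the treewidth. Conversely, {c, d, j} is a clique of size 3, and the vertices of any clique must share a bag in every tree decomposition; so some bag has ≥ 3 vertices and tw(G) ≥ 2. Combining the bounds, tw(G) = 2.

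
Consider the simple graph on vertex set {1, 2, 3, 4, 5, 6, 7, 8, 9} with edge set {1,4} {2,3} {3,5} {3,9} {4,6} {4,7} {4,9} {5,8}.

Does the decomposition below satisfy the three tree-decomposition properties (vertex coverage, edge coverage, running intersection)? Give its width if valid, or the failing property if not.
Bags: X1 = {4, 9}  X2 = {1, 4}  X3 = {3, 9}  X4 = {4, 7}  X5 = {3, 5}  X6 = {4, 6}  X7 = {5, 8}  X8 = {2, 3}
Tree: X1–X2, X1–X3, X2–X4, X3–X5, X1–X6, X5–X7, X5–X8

Yes; width 1.

Checking the three conditions: (i) the bags cover all of {1, 2, 3, 4, 5, 6, 7, 8, 9}; (ii) for each edge, some bag contains both endpoints; (iii) the bags containing any fixed vertex form a subtree. All hold, so the decomposition is valid with width 2 − 1 = 1.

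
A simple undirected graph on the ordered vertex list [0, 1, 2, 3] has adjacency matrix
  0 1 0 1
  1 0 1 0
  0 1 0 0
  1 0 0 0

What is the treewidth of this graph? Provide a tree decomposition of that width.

Treewidth 1.
One optimal decomposition is:
Bags: B1 = {0, 3}  B2 = {0, 1}  B3 = {1, 2}
Tree: B1–B2, B2–B3

Each bag holds 2 vertices, so the decomposition has width 1, which upper-bounds the treewidth. Since G has at least one edge (e.g. 3–0), it is not an edgeless graph, so tw(G) ≥ 1. Combining the bounds, tw(G) = 1.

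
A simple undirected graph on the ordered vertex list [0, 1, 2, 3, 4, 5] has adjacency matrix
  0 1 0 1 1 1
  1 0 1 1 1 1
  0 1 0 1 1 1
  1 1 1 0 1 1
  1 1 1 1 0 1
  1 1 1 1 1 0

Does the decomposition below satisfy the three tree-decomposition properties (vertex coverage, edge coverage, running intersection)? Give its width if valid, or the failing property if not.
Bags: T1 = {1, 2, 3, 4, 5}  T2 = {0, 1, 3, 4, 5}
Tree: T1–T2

Yes; width 4.

Checking the three conditions: (i) the bags cover all of {0, 1, 2, 3, 4, 5}; (ii) for each edge, some bag contains both endpoints; (iii) the bags containing any fixed vertex form a subtree. All hold, so the decomposition is valid with width 5 − 1 = 4.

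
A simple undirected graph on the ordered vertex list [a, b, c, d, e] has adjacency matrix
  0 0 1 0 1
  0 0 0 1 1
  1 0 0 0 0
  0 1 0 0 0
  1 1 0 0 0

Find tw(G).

1

A width-1 tree decomposition is:
Bags: B1 = {a, c}  B2 = {a, e}  B3 = {b, e}  B4 = {b, d}
Tree: B1–B2, B2–B3, B3–B4
The largest bag has 2 vertices, giving width 1; this decomposition certifies tw(G) ≤ 1. Since G has at least one edge (e.g. c–a), it is not an edgeless graph, so tw(G) ≥ 1. The upper and lower bounds meet at 1, so that is the treewidth.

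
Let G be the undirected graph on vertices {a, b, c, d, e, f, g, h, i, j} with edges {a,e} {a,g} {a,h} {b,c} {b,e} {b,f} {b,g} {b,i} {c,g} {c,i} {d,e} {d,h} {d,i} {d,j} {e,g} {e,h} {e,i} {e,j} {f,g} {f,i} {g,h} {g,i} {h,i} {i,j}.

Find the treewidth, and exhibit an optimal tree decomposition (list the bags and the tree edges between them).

Treewidth 3.
Bags: B1 = {d, e, h, i}  B2 = {e, g, h, i}  B3 = {b, e, g, i}  B4 = {d, e, i, j}  B5 = {a, e, g, h}  B6 = {b, c, g, i}  B7 = {b, f, g, i}
Tree: B1–B2, B2–B3, B1–B4, B2–B5, B3–B6, B6–B7

Every bag has size at most 4, so the width is 4 − 1 = 3 and tw(G) ≤ 3. Conversely, {a, e, g, h} is a clique of size 4, and the vertices of any clique must share a bag in every tree decomposition; so some bag has ≥ 4 vertices and tw(G) ≥ 3. Hence tw(G) = 3 exactly.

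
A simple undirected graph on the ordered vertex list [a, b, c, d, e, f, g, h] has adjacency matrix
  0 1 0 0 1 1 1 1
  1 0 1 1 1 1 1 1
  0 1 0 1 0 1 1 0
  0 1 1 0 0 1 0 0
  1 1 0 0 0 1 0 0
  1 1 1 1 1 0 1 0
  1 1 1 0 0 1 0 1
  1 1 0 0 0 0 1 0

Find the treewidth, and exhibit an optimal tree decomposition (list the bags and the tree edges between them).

Treewidth 3.
One optimal decomposition is:
Bags: B1 = {b, c, f, g}  B2 = {a, b, f, g}  B3 = {a, b, e, f}  B4 = {b, c, d, f}  B5 = {a, b, g, h}
Tree: B1–B2, B2–B3, B1–B4, B2–B5

Each bag holds 4 vertices, so the decomposition has width 3, which upper-bounds the treewidth. For the lower bound, the 4 vertices {a, b, g, h} are pairwise adjacent, and any tree decomposition puts a clique entirely inside one bag — forcing width ≥ 3. Hence tw(G) = 3 exactly.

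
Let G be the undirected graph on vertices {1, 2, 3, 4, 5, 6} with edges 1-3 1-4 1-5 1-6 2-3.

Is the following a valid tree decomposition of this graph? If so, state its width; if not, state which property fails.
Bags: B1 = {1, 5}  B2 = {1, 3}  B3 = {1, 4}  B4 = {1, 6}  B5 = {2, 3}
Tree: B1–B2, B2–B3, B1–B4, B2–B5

Yes; width 1.

Vertex coverage: the bags together contain {1, 2, 3, 4, 5, 6}, the full vertex set. Edge coverage: each edge of G has both endpoints in at least one bag. Running intersection: for every vertex, the bags containing it form a connected subtree. All three properties hold, so this is a valid tree decomposition of width max|bag| − 1 = 1, and hence tw(G) ≤ 1.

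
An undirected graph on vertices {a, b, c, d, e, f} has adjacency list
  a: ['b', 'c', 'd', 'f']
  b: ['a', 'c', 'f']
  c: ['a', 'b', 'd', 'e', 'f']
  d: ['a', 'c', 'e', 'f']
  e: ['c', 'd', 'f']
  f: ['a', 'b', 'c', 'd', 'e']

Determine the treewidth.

3

A width-3 tree decomposition is:
Bags: B1 = {a, c, d, f}  B2 = {c, d, e, f}  B3 = {a, b, c, f}
Tree: B1–B2, B1–B3
Each bag holds 4 vertices, so the decomposition has width 3, which upper-bounds the treewidth. For the lower bound, the 4 vertices {c, d, e, f} are pairwise adjacent, and any tree decomposition puts a clique entirely inside one bag — forcing width ≥ 3. Combining the bounds, tw(G) = 3.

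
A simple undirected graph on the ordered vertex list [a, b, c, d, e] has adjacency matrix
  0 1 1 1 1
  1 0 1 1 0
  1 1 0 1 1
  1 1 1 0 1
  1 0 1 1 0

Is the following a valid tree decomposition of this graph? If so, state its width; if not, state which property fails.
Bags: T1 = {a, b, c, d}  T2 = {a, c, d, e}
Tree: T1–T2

Vertex coverage: the bags together contain {a, b, c, d, e}, the full vertex set. Edge coverage: each edge of G has both endpoints in at least one bag. Running intersection: for every vertex, the bags containing it form a connected subtree. All three properties hold, so this is a valid tree decomposition of width max|bag| − 1 = 3, and hence tw(G) ≤ 3.

Yes; width 3.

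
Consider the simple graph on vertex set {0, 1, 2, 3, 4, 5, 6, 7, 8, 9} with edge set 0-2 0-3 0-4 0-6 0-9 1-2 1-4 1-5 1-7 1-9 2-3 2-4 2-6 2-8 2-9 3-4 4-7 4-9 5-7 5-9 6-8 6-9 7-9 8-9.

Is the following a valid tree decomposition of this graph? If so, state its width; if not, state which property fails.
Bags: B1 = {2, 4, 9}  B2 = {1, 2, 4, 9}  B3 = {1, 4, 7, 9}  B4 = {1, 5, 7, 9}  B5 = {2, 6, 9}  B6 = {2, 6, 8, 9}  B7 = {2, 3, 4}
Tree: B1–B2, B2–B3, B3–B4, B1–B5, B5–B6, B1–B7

A tree decomposition must satisfy three properties: every vertex lies in some bag; for every edge, both endpoints lie together in some bag; and for every vertex, the bags containing it form a connected subtree. Here vertex 0 appears in no bag, so the decomposition is invalid.

No — vertex 0 appears in no bag.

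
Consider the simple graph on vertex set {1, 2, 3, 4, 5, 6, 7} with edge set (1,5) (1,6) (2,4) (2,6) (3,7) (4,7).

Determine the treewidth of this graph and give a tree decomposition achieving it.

Treewidth 1.
One such decomposition:
Bags: B1 = {3, 7}  B2 = {4, 7}  B3 = {2, 4}  B4 = {2, 6}  B5 = {1, 6}  B6 = {1, 5}
Tree: B1–B2, B2–B3, B3–B4, B4–B5, B5–B6

Every bag has size at most 2, so the width is 2 − 1 = 1 and tw(G) ≤ 1. Any graph with an edge has treewidth ≥ 1, and G has the edge 3–7. Combining the bounds, tw(G) = 1.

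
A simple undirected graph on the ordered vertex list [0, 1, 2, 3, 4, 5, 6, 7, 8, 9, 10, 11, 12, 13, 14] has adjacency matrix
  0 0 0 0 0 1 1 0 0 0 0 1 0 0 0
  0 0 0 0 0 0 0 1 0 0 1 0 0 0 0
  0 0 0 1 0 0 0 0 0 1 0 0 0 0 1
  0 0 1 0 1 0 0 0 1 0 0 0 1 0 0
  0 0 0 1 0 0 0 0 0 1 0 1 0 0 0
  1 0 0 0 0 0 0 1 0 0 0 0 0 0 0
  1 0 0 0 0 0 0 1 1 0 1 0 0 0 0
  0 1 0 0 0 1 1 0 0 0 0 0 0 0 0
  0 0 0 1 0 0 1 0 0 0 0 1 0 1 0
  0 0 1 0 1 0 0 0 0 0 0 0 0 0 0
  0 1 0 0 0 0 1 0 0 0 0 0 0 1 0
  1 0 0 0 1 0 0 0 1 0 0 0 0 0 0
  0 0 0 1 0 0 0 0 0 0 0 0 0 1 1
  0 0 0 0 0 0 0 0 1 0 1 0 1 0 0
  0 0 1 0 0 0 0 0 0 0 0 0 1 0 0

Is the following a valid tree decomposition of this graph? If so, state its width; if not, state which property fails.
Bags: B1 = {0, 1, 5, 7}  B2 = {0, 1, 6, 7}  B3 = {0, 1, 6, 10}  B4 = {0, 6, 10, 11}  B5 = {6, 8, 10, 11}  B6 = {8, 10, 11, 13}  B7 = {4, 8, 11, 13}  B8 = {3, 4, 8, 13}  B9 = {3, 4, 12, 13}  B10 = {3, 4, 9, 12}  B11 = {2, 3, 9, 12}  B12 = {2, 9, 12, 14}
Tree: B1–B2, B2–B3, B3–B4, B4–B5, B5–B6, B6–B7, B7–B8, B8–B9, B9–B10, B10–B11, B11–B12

Yes; width 3.

Vertex coverage: the bags together contain {0, 1, 2, 3, 4, 5, 6, 7, 8, 9, 10, 11, 12, 13, 14}, the full vertex set. Edge coverage: each edge of G has both endpoints in at least one bag. Running intersection: for every vertex, the bags containing it form a connected subtree. All three properties hold, so this is a valid tree decomposition of width max|bag| − 1 = 3, and hence tw(G) ≤ 3.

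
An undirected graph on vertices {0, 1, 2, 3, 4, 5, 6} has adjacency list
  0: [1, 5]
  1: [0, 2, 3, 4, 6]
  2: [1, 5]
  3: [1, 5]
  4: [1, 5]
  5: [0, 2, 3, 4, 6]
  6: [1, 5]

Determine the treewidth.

2

A width-2 tree decomposition is:
Bags: B1 = {1, 4, 5}  B2 = {1, 2, 5}  B3 = {1, 3, 5}  B4 = {0, 1, 5}  B5 = {1, 5, 6}
Tree: B1–B2, B2–B3, B3–B4, B4–B5
Every bag has size at most 3, so the width is 3 − 1 = 2 and tw(G) ≤ 2. Since 1–4–5–2–1 is a cycle in G, G is not acyclic. Forests are exactly the graphs of treewidth ≤ 1, so tw(G) ≥ 2. Hence tw(G) = 2 exactly.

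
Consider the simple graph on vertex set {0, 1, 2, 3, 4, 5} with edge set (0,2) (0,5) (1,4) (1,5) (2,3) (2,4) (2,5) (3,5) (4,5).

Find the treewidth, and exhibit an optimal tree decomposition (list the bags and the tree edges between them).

Treewidth 2.
Bags: B1 = {2, 4, 5}  B2 = {2, 3, 5}  B3 = {0, 2, 5}  B4 = {1, 4, 5}
Tree: B1–B2, B2–B3, B1–B4

Each bag holds 3 vertices, so the decomposition has width 2, which upper-bounds the treewidth. On the other hand G contains the 3-clique {1, 4, 5}. A clique must lie in a single bag of any decomposition, so no decomposition can have width below 2. Therefore the treewidth is 2.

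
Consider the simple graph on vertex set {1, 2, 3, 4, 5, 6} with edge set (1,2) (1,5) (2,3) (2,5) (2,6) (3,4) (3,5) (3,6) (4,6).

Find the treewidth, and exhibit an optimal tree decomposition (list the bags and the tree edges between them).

The largest bag has 3 vertices, giving width 2; this decomposition certifies tw(G) ≤ 2. For the lower bound, the 3 vertices {1, 2, 5} are pairwise adjacent, and any tree decomposition puts a clique entirely inside one bag — forcing width ≥ 2. Hence tw(G) = 2 exactly.

Treewidth 2.
Bags: B1 = {3, 4, 6}  B2 = {2, 3, 6}  B3 = {2, 3, 5}  B4 = {1, 2, 5}
Tree: B1–B2, B2–B3, B3–B4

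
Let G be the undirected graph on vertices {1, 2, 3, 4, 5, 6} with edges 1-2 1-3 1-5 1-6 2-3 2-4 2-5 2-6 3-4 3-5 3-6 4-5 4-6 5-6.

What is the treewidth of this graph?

4

A width-4 tree decomposition is:
Bags: B1 = {2, 3, 4, 5, 6}  B2 = {1, 2, 3, 5, 6}
Tree: B1–B2
Each bag holds 5 vertices, so the decomposition has width 4, which upper-bounds the treewidth. Conversely, {1, 2, 3, 5, 6} is a clique of size 5, and the vertices of any clique must share a bag in every tree decomposition; so some bag has ≥ 5 vertices and tw(G) ≥ 4. The upper and lower bounds meet at 4, so that is the treewidth.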